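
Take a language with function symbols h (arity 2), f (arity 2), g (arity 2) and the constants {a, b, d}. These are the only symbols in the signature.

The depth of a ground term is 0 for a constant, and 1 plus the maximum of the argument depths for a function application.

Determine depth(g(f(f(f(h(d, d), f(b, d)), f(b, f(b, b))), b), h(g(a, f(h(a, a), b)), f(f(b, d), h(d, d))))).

depth(h(d, d)) = 1 + max(0, 0) = 1
depth(f(b, d)) = 1 + max(0, 0) = 1
depth(f(h(d, d), f(b, d))) = 1 + max(1, 1) = 2
depth(f(b, b)) = 1 + max(0, 0) = 1
depth(f(b, f(b, b))) = 1 + max(0, 1) = 2
depth(f(f(h(d, d), f(b, d)), f(b, f(b, b)))) = 1 + max(2, 2) = 3
depth(f(f(f(h(d, d), f(b, d)), f(b, f(b, b))), b)) = 1 + max(3, 0) = 4
depth(h(a, a)) = 1 + max(0, 0) = 1
depth(f(h(a, a), b)) = 1 + max(1, 0) = 2
depth(g(a, f(h(a, a), b))) = 1 + max(0, 2) = 3
depth(f(f(b, d), h(d, d))) = 1 + max(1, 1) = 2
depth(h(g(a, f(h(a, a), b)), f(f(b, d), h(d, d)))) = 1 + max(3, 2) = 4
depth(g(f(f(f(h(d, d), f(b, d)), f(b, f(b, b))), b), h(g(a, f(h(a, a), b)), f(f(b, d), h(d, d))))) = 1 + max(4, 4) = 5

5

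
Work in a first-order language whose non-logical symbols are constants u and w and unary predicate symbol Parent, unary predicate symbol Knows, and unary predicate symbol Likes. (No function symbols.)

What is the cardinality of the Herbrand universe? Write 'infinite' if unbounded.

There are no function symbols, so every ground term is one of the 2 constants.
The Herbrand universe is {u, w}, which is finite with 2 elements.

2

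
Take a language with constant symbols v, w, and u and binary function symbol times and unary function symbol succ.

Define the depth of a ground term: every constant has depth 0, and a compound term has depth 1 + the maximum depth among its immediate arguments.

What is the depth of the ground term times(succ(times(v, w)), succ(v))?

3

depth(times(v, w)) = 1 + max(0, 0) = 1
depth(succ(times(v, w))) = 1 + depth(times(v, w)) = 1 + 1 = 2
depth(succ(v)) = 1 + depth(v) = 1 + 0 = 1
depth(times(succ(times(v, w)), succ(v))) = 1 + max(2, 1) = 3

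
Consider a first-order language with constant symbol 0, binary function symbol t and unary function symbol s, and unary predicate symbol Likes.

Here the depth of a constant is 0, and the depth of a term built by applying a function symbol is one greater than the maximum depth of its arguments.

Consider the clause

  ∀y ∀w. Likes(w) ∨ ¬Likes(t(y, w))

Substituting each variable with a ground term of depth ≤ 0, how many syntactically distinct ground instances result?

Ground terms of depth ≤ 0:
  Count level by level. With function symbols t/2, s/1, the terms of depth ≤ k are the 1 constant together with each function applied to depth-≤(k−1) tuples, so N_k = 1 + N_{k-1}^2 + N_{k-1}.
  N_0 = 1
  Explicitly: 0.
So there is exactly 1 ground term available for substitution.
The body mentions every one of the 2 quantified variables; since ground terms form a free algebra, no two substitutions collapse to the same formula.
Number of ground instances = 1^2 = 1.

1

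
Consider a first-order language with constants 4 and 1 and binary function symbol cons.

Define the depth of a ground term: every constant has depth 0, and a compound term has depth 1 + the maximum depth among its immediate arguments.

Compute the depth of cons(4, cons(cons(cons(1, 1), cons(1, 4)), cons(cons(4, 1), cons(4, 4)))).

depth(cons(1, 1)) = 1 + max(0, 0) = 1
depth(cons(1, 4)) = 1 + max(0, 0) = 1
depth(cons(cons(1, 1), cons(1, 4))) = 1 + max(1, 1) = 2
depth(cons(4, 1)) = 1 + max(0, 0) = 1
depth(cons(4, 4)) = 1 + max(0, 0) = 1
depth(cons(cons(4, 1), cons(4, 4))) = 1 + max(1, 1) = 2
depth(cons(cons(cons(1, 1), cons(1, 4)), cons(cons(4, 1), cons(4, 4)))) = 1 + max(2, 2) = 3
depth(cons(4, cons(cons(cons(1, 1), cons(1, 4)), cons(cons(4, 1), cons(4, 4))))) = 1 + max(0, 3) = 4

4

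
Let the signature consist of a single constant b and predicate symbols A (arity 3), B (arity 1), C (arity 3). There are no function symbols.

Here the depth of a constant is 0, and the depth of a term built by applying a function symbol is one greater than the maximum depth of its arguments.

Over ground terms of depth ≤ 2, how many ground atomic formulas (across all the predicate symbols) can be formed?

3

First count ground terms of depth ≤ 2.
With no function symbols every ground term is a constant, so there is exactly 1 ground term at every depth bound.
N_0 = 1
N_1 = 1
N_2 = 1
Explicitly: b.
So |H| = 1.
For each predicate symbol, the number of ground atoms is |H| raised to its arity; summing:
  A: 1^3 = 1;  B: 1;  C: 1^3 = 1
Total ground atoms: 1 + 1 + 1 = 3.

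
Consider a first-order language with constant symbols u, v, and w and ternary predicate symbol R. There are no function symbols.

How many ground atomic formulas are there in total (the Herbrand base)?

27

With no function symbols, the Herbrand universe is just the 3 constants.
Ground atoms per predicate: R: 3^3 = 27.
Herbrand base size = 27 = 27.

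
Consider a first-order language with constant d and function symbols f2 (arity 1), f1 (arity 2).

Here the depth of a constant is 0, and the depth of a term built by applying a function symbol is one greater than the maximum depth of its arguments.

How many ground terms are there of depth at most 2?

13

Let N_k count ground terms of depth at most k. Each non-constant term of depth ≤ k is some function symbol applied to depth-≤(k−1) arguments, giving N_k = 1 + N_{k-1} + N_{k-1}^2.
N_0 = 1
N_1 = 1 + 1 + 1^2 = 3
N_2 = 1 + 3 + 3^2 = 13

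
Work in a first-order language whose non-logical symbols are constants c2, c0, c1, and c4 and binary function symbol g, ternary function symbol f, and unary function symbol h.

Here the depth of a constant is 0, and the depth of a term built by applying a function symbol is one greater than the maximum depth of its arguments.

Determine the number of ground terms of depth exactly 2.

689220

Write N_k for the number of ground terms of depth ≤ k. A term of depth ≤ k is either a constant or a function symbol applied to arguments of depth ≤ k−1, so N_k = 4 + N_{k-1}^2 + N_{k-1}^3 + N_{k-1}.
N_0 = 4
N_1 = 4 + 4^2 + 4^3 + 4 = 88
N_2 = 4 + 88^2 + 88^3 + 88 = 689308
Terms of depth exactly 2: N_2 − N_1 = 689308 − 88 = 689220.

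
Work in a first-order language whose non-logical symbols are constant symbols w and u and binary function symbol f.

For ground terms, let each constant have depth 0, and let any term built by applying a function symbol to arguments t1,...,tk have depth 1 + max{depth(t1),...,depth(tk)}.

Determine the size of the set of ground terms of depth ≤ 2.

38

Count level by level. With function symbols f/2, the terms of depth ≤ k are the 2 constants together with each function applied to depth-≤(k−1) tuples, so N_k = 2 + N_{k-1}^2.
N_0 = 2
N_1 = 2 + 2^2 = 6
N_2 = 2 + 6^2 = 38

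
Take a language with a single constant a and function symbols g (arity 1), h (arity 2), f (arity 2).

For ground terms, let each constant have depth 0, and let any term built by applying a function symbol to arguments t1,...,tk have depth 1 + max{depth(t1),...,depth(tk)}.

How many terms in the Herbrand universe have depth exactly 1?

3

Let N_k = |{terms of depth ≤ k}|. Then N_0 = 1 and N_k = 1 + N_{k-1} + N_{k-1}^2 + N_{k-1}^2 for k ≥ 1 (one summand per function symbol, arity giving the exponent).
N_0 = 1
N_1 = 1 + 1 + 1^2 + 1^2 = 4
Terms of depth exactly 1: N_1 − N_0 = 4 − 1 = 3.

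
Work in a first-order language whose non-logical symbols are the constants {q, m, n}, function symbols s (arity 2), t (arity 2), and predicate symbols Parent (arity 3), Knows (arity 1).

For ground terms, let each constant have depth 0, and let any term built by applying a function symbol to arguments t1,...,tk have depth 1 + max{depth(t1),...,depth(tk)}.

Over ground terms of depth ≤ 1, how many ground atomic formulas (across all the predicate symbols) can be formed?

9282

First count ground terms of depth ≤ 1.
Write N_k for the number of ground terms of depth ≤ k. A term of depth ≤ k is either a constant or a function symbol applied to arguments of depth ≤ k−1, so N_k = 3 + N_{k-1}^2 + N_{k-1}^2.
N_0 = 3
N_1 = 3 + 3^2 + 3^2 = 21
So |H| = 21.
A ground atom is a predicate applied to a tuple of terms from H, so the count is the sum over predicates of |H|^arity:
  Parent: 21^3 = 9261;  Knows: 21
Total ground atoms: 9261 + 21 = 9282.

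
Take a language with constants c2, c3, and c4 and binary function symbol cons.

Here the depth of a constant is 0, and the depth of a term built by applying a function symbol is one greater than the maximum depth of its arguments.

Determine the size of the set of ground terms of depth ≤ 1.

Count level by level. With function symbols cons/2, the terms of depth ≤ k are the 3 constants together with each function applied to depth-≤(k−1) tuples, so N_k = 3 + N_{k-1}^2.
N_0 = 3
N_1 = 3 + 3^2 = 12
Explicitly: c2, c3, c4, cons(c2, c2), cons(c2, c3), cons(c2, c4), cons(c3, c2), cons(c3, c3), cons(c3, c4), cons(c4, c2), cons(c4, c3), cons(c4, c4).

12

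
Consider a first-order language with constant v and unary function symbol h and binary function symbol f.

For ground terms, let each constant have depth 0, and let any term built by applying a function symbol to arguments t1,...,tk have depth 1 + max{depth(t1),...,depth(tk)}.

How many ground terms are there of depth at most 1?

Let N_k = |{terms of depth ≤ k}|. Then N_0 = 1 and N_k = 1 + N_{k-1} + N_{k-1}^2 for k ≥ 1 (one summand per function symbol, arity giving the exponent).
N_0 = 1
N_1 = 1 + 1 + 1^2 = 3
Explicitly: v, h(v), f(v, v).

3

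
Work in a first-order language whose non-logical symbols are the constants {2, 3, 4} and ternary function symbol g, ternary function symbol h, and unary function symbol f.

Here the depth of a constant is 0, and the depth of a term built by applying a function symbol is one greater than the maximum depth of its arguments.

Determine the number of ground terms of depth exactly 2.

If N_k denotes the number of depth-≤k ground terms, the 3 constants give N_0 = 3, and each function symbol of arity r contributes N_{k-1}^r new terms at level k: N_k = 3 + N_{k-1}^3 + N_{k-1}^3 + N_{k-1}.
N_0 = 3
N_1 = 3 + 3^3 + 3^3 + 3 = 60
N_2 = 3 + 60^3 + 60^3 + 60 = 432063
Terms of depth exactly 2: N_2 − N_1 = 432063 − 60 = 432003.

432003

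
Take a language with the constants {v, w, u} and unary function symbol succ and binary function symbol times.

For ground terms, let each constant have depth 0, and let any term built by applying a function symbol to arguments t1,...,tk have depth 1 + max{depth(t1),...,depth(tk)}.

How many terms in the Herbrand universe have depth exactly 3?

Write N_k for the number of ground terms of depth ≤ k. A term of depth ≤ k is either a constant or a function symbol applied to arguments of depth ≤ k−1, so N_k = 3 + N_{k-1} + N_{k-1}^2.
N_0 = 3
N_1 = 3 + 3 + 3^2 = 15
N_2 = 3 + 15 + 15^2 = 243
N_3 = 3 + 243 + 243^2 = 59295
Terms of depth exactly 3: N_3 − N_2 = 59295 − 243 = 59052.

59052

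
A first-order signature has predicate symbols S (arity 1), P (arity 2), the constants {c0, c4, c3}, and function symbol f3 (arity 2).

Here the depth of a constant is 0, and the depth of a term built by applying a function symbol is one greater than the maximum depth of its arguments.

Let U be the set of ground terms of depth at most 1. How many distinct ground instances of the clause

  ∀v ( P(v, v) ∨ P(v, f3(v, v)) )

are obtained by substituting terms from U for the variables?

12

Ground terms of depth ≤ 1:
  Count level by level. With function symbols f3/2, the terms of depth ≤ k are the 3 constants together with each function applied to depth-≤(k−1) tuples, so N_k = 3 + N_{k-1}^2.
  N_0 = 3
  N_1 = 3 + 3^2 = 12
  Explicitly: c0, c4, c3, f3(c0, c0), f3(c0, c4), f3(c0, c3), f3(c4, c0), f3(c4, c4), f3(c4, c3), f3(c3, c0), f3(c3, c4), f3(c3, c3).
So there are 12 ground terms available for substitution.
The clause has 1 distinct variable (v), which appears in the body. In the free term algebra distinct substitutions yield syntactically distinct ground instances.
Number of ground instances = 12.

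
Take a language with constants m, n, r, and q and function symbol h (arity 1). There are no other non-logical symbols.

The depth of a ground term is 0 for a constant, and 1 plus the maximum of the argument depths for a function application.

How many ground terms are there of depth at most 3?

If N_k denotes the number of depth-≤k ground terms, the 4 constants give N_0 = 4, and each function symbol of arity r contributes N_{k-1}^r new terms at level k: N_k = 4 + N_{k-1}.
N_0 = 4
N_1 = 4 + 4 = 8
N_2 = 4 + 8 = 12
N_3 = 4 + 12 = 16

16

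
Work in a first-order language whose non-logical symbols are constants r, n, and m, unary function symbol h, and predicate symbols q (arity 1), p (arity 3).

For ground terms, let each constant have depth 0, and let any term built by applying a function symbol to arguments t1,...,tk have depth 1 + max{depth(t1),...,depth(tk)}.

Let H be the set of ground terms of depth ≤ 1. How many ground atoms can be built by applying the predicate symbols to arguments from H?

222

First count ground terms of depth ≤ 1.
Let N_k count ground terms of depth at most k. Each non-constant term of depth ≤ k is some function symbol applied to depth-≤(k−1) arguments, giving N_k = 3 + N_{k-1}.
N_0 = 3
N_1 = 3 + 3 = 6
So |H| = 6.
For each predicate symbol, the number of ground atoms is |H| raised to its arity; summing:
  q: 6;  p: 6^3 = 216
Total ground atoms: 6 + 216 = 222.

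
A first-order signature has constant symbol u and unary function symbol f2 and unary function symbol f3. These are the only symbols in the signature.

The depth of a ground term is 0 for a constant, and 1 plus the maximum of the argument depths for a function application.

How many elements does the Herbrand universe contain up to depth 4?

Write N_k for the number of ground terms of depth ≤ k. A term of depth ≤ k is either a constant or a function symbol applied to arguments of depth ≤ k−1, so N_k = 1 + N_{k-1} + N_{k-1}.
N_0 = 1
N_1 = 1 + 1 + 1 = 3
N_2 = 1 + 3 + 3 = 7
N_3 = 1 + 7 + 7 = 15
N_4 = 1 + 15 + 15 = 31

31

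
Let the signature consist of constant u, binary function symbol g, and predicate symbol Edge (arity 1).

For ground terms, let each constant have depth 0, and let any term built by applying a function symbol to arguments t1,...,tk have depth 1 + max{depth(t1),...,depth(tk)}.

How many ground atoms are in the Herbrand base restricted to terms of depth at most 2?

First count ground terms of depth ≤ 2.
If N_k denotes the number of depth-≤k ground terms, the 1 constant gives N_0 = 1, and each function symbol of arity r contributes N_{k-1}^r new terms at level k: N_k = 1 + N_{k-1}^2.
N_0 = 1
N_1 = 1 + 1^2 = 2
N_2 = 1 + 2^2 = 5
Explicitly: u, g(u, u), g(u, g(u, u)), g(g(u, u), u), g(g(u, u), g(u, u)).
So |H| = 5.
Each predicate of arity r yields |H|^r ground atoms (one per choice of an r-tuple from H):
  Edge: 5
Total ground atoms: 5.

5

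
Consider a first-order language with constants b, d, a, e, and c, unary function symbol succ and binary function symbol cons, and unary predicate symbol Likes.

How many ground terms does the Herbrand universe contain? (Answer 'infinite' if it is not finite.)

The signature has at least one function symbol (succ, arity 1) and at least one constant (b).
Iterating succ gives infinitely many distinct ground terms: b, succ(b), succ(succ(b)), ...
So the Herbrand universe is infinite.

infinite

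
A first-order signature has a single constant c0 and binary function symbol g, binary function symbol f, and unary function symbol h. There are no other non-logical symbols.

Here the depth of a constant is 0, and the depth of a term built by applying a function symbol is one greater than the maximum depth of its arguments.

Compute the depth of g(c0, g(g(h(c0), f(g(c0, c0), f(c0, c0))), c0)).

5

depth(h(c0)) = 1 + depth(c0) = 1 + 0 = 1
depth(g(c0, c0)) = 1 + max(0, 0) = 1
depth(f(c0, c0)) = 1 + max(0, 0) = 1
depth(f(g(c0, c0), f(c0, c0))) = 1 + max(1, 1) = 2
depth(g(h(c0), f(g(c0, c0), f(c0, c0)))) = 1 + max(1, 2) = 3
depth(g(g(h(c0), f(g(c0, c0), f(c0, c0))), c0)) = 1 + max(3, 0) = 4
depth(g(c0, g(g(h(c0), f(g(c0, c0), f(c0, c0))), c0))) = 1 + max(0, 4) = 5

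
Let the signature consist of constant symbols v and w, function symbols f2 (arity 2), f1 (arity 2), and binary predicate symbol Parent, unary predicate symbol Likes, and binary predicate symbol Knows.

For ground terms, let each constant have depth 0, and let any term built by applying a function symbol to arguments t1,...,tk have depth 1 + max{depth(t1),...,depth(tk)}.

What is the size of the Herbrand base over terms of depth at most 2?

First count ground terms of depth ≤ 2.
If N_k denotes the number of depth-≤k ground terms, the 2 constants give N_0 = 2, and each function symbol of arity r contributes N_{k-1}^r new terms at level k: N_k = 2 + N_{k-1}^2 + N_{k-1}^2.
N_0 = 2
N_1 = 2 + 2^2 + 2^2 = 10
N_2 = 2 + 10^2 + 10^2 = 202
So |H| = 202.
For each predicate symbol, the number of ground atoms is |H| raised to its arity; summing:
  Parent: 202^2 = 40804;  Likes: 202;  Knows: 202^2 = 40804
Total ground atoms: 40804 + 202 + 40804 = 81810.

81810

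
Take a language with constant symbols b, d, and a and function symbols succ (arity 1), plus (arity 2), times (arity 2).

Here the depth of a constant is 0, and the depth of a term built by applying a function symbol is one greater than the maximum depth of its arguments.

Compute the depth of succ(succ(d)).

2

depth(succ(d)) = 1 + depth(d) = 1 + 0 = 1
depth(succ(succ(d))) = 1 + depth(succ(d)) = 1 + 1 = 2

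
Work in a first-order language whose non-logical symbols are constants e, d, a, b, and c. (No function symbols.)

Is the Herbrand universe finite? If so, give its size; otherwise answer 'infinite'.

There are no function symbols, so every ground term is one of the 5 constants.
The Herbrand universe is {e, d, a, b, c}, which is finite with 5 elements.

5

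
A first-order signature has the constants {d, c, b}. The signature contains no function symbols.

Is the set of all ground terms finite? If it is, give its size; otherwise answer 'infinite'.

There are no function symbols, so every ground term is one of the 3 constants.
The Herbrand universe is {d, c, b}, which is finite with 3 elements.

3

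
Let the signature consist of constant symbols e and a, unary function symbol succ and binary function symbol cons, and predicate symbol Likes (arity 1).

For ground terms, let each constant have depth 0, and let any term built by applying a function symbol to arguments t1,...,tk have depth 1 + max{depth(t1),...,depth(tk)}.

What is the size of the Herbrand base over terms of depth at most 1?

8

First count ground terms of depth ≤ 1.
Let N_k count ground terms of depth at most k. Each non-constant term of depth ≤ k is some function symbol applied to depth-≤(k−1) arguments, giving N_k = 2 + N_{k-1} + N_{k-1}^2.
N_0 = 2
N_1 = 2 + 2 + 2^2 = 8
Explicitly: e, a, succ(e), succ(a), cons(e, e), cons(e, a), cons(a, e), cons(a, a).
So |H| = 8.
A ground atom is a predicate applied to a tuple of terms from H, so the count is the sum over predicates of |H|^arity:
  Likes: 8
Total ground atoms: 8.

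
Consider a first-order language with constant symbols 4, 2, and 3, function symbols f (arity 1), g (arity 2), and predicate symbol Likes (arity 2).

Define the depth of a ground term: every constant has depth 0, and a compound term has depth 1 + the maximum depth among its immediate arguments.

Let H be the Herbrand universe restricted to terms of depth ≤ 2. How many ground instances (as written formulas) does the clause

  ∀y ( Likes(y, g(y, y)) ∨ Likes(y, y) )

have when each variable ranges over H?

Ground terms of depth ≤ 2:
  Count level by level. With function symbols f/1, g/2, the terms of depth ≤ k are the 3 constants together with each function applied to depth-≤(k−1) tuples, so N_k = 3 + N_{k-1} + N_{k-1}^2.
  N_0 = 3
  N_1 = 3 + 3 + 3^2 = 15
  N_2 = 3 + 15 + 15^2 = 243
So there are 243 ground terms available for substitution.
The body mentions the single quantified variable y; since ground terms form a free algebra, no two substitutions collapse to the same formula.
Number of ground instances = 243.

243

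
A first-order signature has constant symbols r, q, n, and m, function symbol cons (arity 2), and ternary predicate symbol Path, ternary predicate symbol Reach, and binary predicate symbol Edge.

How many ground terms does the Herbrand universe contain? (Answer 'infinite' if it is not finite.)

infinite

The signature has at least one function symbol (cons, arity 2) and at least one constant (r).
Iterating cons gives infinitely many distinct ground terms: r, cons(r, r), cons(cons(r, r), cons(r, r)), ...
So the Herbrand universe is infinite.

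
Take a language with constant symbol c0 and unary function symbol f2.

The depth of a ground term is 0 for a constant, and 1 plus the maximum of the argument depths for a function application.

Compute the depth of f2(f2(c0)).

depth(f2(c0)) = 1 + depth(c0) = 1 + 0 = 1
depth(f2(f2(c0))) = 1 + depth(f2(c0)) = 1 + 1 = 2

2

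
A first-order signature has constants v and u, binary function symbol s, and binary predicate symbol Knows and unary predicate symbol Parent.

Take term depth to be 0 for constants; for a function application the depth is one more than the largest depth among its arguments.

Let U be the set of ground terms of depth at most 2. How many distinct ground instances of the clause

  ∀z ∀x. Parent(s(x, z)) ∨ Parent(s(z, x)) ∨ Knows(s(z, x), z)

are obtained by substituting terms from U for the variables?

1444

Ground terms of depth ≤ 2:
  Write N_k for the number of ground terms of depth ≤ k. A term of depth ≤ k is either a constant or a function symbol applied to arguments of depth ≤ k−1, so N_k = 2 + N_{k-1}^2.
  N_0 = 2
  N_1 = 2 + 2^2 = 6
  N_2 = 2 + 6^2 = 38
So there are 38 ground terms available for substitution.
The clause has 2 distinct variables (z, x), each appearing in the body. In the free term algebra distinct substitutions yield syntactically distinct ground instances.
Number of ground instances = 38^2 = 1444.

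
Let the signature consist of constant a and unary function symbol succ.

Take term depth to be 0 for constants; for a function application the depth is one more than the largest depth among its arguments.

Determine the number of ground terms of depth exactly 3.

Let N_k = |{terms of depth ≤ k}|. Then N_0 = 1 and N_k = 1 + N_{k-1} for k ≥ 1 (one summand per function symbol, arity giving the exponent).
N_0 = 1
N_1 = 1 + 1 = 2
N_2 = 1 + 2 = 3
N_3 = 1 + 3 = 4
Terms of depth exactly 3: N_3 − N_2 = 4 − 3 = 1.

1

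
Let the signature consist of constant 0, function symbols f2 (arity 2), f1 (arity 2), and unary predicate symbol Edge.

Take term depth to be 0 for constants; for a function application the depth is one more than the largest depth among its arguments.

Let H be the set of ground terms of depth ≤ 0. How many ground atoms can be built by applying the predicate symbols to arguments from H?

First count ground terms of depth ≤ 0.
Count level by level. With function symbols f2/2, f1/2, the terms of depth ≤ k are the 1 constant together with each function applied to depth-≤(k−1) tuples, so N_k = 1 + N_{k-1}^2 + N_{k-1}^2.
N_0 = 1
Explicitly: 0.
So |H| = 1.
A ground atom is a predicate applied to a tuple of terms from H, so the count is the sum over predicates of |H|^arity:
  Edge: 1
Total ground atoms: 1.

1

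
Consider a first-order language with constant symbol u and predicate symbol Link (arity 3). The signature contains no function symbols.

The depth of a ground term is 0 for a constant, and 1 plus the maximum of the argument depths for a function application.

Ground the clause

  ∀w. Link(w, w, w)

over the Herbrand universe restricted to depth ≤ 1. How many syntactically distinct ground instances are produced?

1

Ground terms of depth ≤ 1:
  With no function symbols every ground term is a constant, so there is exactly 1 ground term at every depth bound.
  N_0 = 1
  N_1 = 1
So there is exactly 1 ground term available for substitution.
The clause has 1 distinct variable (w), which appears in the body. In the free term algebra distinct substitutions yield syntactically distinct ground instances.
Number of ground instances = 1.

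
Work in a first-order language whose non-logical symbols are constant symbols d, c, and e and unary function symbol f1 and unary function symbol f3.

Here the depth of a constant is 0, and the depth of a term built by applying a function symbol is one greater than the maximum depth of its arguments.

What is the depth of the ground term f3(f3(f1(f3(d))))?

depth(f3(d)) = 1 + depth(d) = 1 + 0 = 1
depth(f1(f3(d))) = 1 + depth(f3(d)) = 1 + 1 = 2
depth(f3(f1(f3(d)))) = 1 + depth(f1(f3(d))) = 1 + 2 = 3
depth(f3(f3(f1(f3(d))))) = 1 + depth(f3(f1(f3(d)))) = 1 + 3 = 4

4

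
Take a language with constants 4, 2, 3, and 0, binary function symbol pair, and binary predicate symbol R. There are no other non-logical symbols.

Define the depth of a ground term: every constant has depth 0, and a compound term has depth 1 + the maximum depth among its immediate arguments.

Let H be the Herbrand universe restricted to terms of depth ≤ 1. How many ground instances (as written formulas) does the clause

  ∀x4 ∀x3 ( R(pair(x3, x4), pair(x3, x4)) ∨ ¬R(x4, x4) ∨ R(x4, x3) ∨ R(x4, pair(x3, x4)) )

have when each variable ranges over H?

400

Ground terms of depth ≤ 1:
  Let N_k count ground terms of depth at most k. Each non-constant term of depth ≤ k is some function symbol applied to depth-≤(k−1) arguments, giving N_k = 4 + N_{k-1}^2.
  N_0 = 4
  N_1 = 4 + 4^2 = 20
So there are 20 ground terms available for substitution.
The body mentions every one of the 2 quantified variables; since ground terms form a free algebra, no two substitutions collapse to the same formula.
Number of ground instances = 20^2 = 400.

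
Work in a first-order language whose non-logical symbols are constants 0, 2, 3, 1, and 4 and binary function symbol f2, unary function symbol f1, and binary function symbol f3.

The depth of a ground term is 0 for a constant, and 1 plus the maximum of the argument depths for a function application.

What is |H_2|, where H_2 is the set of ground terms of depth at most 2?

7265

If N_k denotes the number of depth-≤k ground terms, the 5 constants give N_0 = 5, and each function symbol of arity r contributes N_{k-1}^r new terms at level k: N_k = 5 + N_{k-1}^2 + N_{k-1} + N_{k-1}^2.
N_0 = 5
N_1 = 5 + 5^2 + 5 + 5^2 = 60
N_2 = 5 + 60^2 + 60 + 60^2 = 7265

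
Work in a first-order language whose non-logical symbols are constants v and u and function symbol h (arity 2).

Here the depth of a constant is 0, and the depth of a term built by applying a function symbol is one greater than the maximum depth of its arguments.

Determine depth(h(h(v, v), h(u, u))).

2

depth(h(v, v)) = 1 + max(0, 0) = 1
depth(h(u, u)) = 1 + max(0, 0) = 1
depth(h(h(v, v), h(u, u))) = 1 + max(1, 1) = 2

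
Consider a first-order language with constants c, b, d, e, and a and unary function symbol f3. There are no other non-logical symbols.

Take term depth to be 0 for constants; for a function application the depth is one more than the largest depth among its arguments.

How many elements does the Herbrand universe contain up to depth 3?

If N_k denotes the number of depth-≤k ground terms, the 5 constants give N_0 = 5, and each function symbol of arity r contributes N_{k-1}^r new terms at level k: N_k = 5 + N_{k-1}.
N_0 = 5
N_1 = 5 + 5 = 10
N_2 = 5 + 10 = 15
N_3 = 5 + 15 = 20

20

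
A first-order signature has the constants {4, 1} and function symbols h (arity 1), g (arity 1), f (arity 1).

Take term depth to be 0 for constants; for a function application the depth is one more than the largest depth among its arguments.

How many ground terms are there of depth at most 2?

26

If N_k denotes the number of depth-≤k ground terms, the 2 constants give N_0 = 2, and each function symbol of arity r contributes N_{k-1}^r new terms at level k: N_k = 2 + N_{k-1} + N_{k-1} + N_{k-1}.
N_0 = 2
N_1 = 2 + 2 + 2 + 2 = 8
N_2 = 2 + 8 + 8 + 8 = 26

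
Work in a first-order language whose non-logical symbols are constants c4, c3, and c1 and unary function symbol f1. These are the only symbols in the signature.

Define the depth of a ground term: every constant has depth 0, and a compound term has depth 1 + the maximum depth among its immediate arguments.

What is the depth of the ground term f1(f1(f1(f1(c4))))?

4

depth(f1(c4)) = 1 + depth(c4) = 1 + 0 = 1
depth(f1(f1(c4))) = 1 + depth(f1(c4)) = 1 + 1 = 2
depth(f1(f1(f1(c4)))) = 1 + depth(f1(f1(c4))) = 1 + 2 = 3
depth(f1(f1(f1(f1(c4))))) = 1 + depth(f1(f1(f1(c4)))) = 1 + 3 = 4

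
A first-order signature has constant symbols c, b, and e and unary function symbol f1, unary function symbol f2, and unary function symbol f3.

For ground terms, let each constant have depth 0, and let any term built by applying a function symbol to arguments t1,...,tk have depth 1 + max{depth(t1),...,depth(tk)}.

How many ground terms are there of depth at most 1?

If N_k denotes the number of depth-≤k ground terms, the 3 constants give N_0 = 3, and each function symbol of arity r contributes N_{k-1}^r new terms at level k: N_k = 3 + N_{k-1} + N_{k-1} + N_{k-1}.
N_0 = 3
N_1 = 3 + 3 + 3 + 3 = 12

12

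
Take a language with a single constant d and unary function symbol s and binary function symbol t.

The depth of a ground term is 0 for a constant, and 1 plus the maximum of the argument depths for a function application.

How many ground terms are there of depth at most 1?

3

Write N_k for the number of ground terms of depth ≤ k. A term of depth ≤ k is either a constant or a function symbol applied to arguments of depth ≤ k−1, so N_k = 1 + N_{k-1} + N_{k-1}^2.
N_0 = 1
N_1 = 1 + 1 + 1^2 = 3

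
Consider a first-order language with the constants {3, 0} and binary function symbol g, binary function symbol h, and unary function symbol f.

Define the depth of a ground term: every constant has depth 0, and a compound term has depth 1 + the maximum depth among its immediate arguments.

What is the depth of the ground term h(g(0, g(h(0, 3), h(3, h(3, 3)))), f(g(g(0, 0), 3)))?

5

depth(h(0, 3)) = 1 + max(0, 0) = 1
depth(h(3, 3)) = 1 + max(0, 0) = 1
depth(h(3, h(3, 3))) = 1 + max(0, 1) = 2
depth(g(h(0, 3), h(3, h(3, 3)))) = 1 + max(1, 2) = 3
depth(g(0, g(h(0, 3), h(3, h(3, 3))))) = 1 + max(0, 3) = 4
depth(g(0, 0)) = 1 + max(0, 0) = 1
depth(g(g(0, 0), 3)) = 1 + max(1, 0) = 2
depth(f(g(g(0, 0), 3))) = 1 + depth(g(g(0, 0), 3)) = 1 + 2 = 3
depth(h(g(0, g(h(0, 3), h(3, h(3, 3)))), f(g(g(0, 0), 3)))) = 1 + max(4, 3) = 5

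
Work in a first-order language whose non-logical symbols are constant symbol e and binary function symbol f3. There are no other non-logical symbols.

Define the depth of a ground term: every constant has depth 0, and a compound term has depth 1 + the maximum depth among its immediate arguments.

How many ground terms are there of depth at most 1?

Write N_k for the number of ground terms of depth ≤ k. A term of depth ≤ k is either a constant or a function symbol applied to arguments of depth ≤ k−1, so N_k = 1 + N_{k-1}^2.
N_0 = 1
N_1 = 1 + 1^2 = 2
Explicitly: e, f3(e, e).

2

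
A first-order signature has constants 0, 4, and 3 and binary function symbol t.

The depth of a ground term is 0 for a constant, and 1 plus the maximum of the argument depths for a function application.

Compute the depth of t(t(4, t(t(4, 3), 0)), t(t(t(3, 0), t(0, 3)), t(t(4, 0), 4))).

4

depth(t(4, 3)) = 1 + max(0, 0) = 1
depth(t(t(4, 3), 0)) = 1 + max(1, 0) = 2
depth(t(4, t(t(4, 3), 0))) = 1 + max(0, 2) = 3
depth(t(3, 0)) = 1 + max(0, 0) = 1
depth(t(0, 3)) = 1 + max(0, 0) = 1
depth(t(t(3, 0), t(0, 3))) = 1 + max(1, 1) = 2
depth(t(4, 0)) = 1 + max(0, 0) = 1
depth(t(t(4, 0), 4)) = 1 + max(1, 0) = 2
depth(t(t(t(3, 0), t(0, 3)), t(t(4, 0), 4))) = 1 + max(2, 2) = 3
depth(t(t(4, t(t(4, 3), 0)), t(t(t(3, 0), t(0, 3)), t(t(4, 0), 4)))) = 1 + max(3, 3) = 4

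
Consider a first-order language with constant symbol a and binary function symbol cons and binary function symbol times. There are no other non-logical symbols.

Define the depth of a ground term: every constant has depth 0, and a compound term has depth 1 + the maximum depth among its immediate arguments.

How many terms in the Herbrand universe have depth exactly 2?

16

Let N_k = |{terms of depth ≤ k}|. Then N_0 = 1 and N_k = 1 + N_{k-1}^2 + N_{k-1}^2 for k ≥ 1 (one summand per function symbol, arity giving the exponent).
N_0 = 1
N_1 = 1 + 1^2 + 1^2 = 3
N_2 = 1 + 3^2 + 3^2 = 19
Terms of depth exactly 2: N_2 − N_1 = 19 − 3 = 16.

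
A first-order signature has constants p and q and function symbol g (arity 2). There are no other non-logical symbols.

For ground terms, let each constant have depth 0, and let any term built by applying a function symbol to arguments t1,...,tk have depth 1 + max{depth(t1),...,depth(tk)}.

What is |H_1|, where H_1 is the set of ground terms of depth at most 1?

Count level by level. With function symbols g/2, the terms of depth ≤ k are the 2 constants together with each function applied to depth-≤(k−1) tuples, so N_k = 2 + N_{k-1}^2.
N_0 = 2
N_1 = 2 + 2^2 = 6

6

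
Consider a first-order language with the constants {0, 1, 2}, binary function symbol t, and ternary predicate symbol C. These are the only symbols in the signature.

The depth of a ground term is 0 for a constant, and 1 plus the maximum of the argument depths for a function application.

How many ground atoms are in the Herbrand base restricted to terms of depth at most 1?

1728

First count ground terms of depth ≤ 1.
Let N_k = |{terms of depth ≤ k}|. Then N_0 = 3 and N_k = 3 + N_{k-1}^2 for k ≥ 1 (one summand per function symbol, arity giving the exponent).
N_0 = 3
N_1 = 3 + 3^2 = 12
So |H| = 12.
A ground atom is a predicate applied to a tuple of terms from H, so the count is the sum over predicates of |H|^arity:
  C: 12^3 = 1728
Total ground atoms: 1728.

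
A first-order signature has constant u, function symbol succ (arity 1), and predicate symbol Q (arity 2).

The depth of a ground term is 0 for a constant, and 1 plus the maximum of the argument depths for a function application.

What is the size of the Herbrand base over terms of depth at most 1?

First count ground terms of depth ≤ 1.
Let N_k = |{terms of depth ≤ k}|. Then N_0 = 1 and N_k = 1 + N_{k-1} for k ≥ 1 (one summand per function symbol, arity giving the exponent).
N_0 = 1
N_1 = 1 + 1 = 2
So |H| = 2.
A ground atom is a predicate applied to a tuple of terms from H, so the count is the sum over predicates of |H|^arity:
  Q: 2^2 = 4
Total ground atoms: 4.

4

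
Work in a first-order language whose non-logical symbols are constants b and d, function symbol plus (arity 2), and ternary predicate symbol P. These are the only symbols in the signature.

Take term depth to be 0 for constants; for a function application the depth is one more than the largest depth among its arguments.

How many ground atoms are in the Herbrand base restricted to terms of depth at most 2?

54872

First count ground terms of depth ≤ 2.
If N_k denotes the number of depth-≤k ground terms, the 2 constants give N_0 = 2, and each function symbol of arity r contributes N_{k-1}^r new terms at level k: N_k = 2 + N_{k-1}^2.
N_0 = 2
N_1 = 2 + 2^2 = 6
N_2 = 2 + 6^2 = 38
So |H| = 38.
Ground atoms are formed by filling each argument slot of a predicate with a term from H, so an r-ary predicate gives |H|^r atoms:
  P: 38^3 = 54872
Total ground atoms: 54872.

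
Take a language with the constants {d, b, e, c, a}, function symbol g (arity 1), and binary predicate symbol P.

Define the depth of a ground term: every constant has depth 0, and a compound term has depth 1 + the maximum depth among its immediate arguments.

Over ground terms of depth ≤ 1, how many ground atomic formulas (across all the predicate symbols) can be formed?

100

First count ground terms of depth ≤ 1.
Count level by level. With function symbols g/1, the terms of depth ≤ k are the 5 constants together with each function applied to depth-≤(k−1) tuples, so N_k = 5 + N_{k-1}.
N_0 = 5
N_1 = 5 + 5 = 10
So |H| = 10.
For each predicate symbol, the number of ground atoms is |H| raised to its arity; summing:
  P: 10^2 = 100
Total ground atoms: 100.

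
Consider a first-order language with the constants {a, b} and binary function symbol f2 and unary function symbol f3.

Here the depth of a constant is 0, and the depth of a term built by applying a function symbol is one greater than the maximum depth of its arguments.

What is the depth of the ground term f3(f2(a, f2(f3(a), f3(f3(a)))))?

5

depth(f3(a)) = 1 + depth(a) = 1 + 0 = 1
depth(f3(f3(a))) = 1 + depth(f3(a)) = 1 + 1 = 2
depth(f2(f3(a), f3(f3(a)))) = 1 + max(1, 2) = 3
depth(f2(a, f2(f3(a), f3(f3(a))))) = 1 + max(0, 3) = 4
depth(f3(f2(a, f2(f3(a), f3(f3(a)))))) = 1 + depth(f2(a, f2(f3(a), f3(f3(a))))) = 1 + 4 = 5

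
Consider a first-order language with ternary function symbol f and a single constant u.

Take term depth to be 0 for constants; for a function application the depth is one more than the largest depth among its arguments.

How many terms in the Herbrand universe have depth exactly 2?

Count level by level. With function symbols f/3, the terms of depth ≤ k are the 1 constant together with each function applied to depth-≤(k−1) tuples, so N_k = 1 + N_{k-1}^3.
N_0 = 1
N_1 = 1 + 1^3 = 2
N_2 = 1 + 2^3 = 9
Terms of depth exactly 2: N_2 − N_1 = 9 − 2 = 7.

7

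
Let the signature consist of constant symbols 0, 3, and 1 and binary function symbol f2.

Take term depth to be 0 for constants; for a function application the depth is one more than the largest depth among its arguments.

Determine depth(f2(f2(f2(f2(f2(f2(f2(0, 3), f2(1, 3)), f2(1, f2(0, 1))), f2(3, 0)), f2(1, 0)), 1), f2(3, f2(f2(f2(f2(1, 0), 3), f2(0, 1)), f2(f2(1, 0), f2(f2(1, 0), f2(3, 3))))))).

depth(f2(0, 3)) = 1 + max(0, 0) = 1
depth(f2(1, 3)) = 1 + max(0, 0) = 1
depth(f2(f2(0, 3), f2(1, 3))) = 1 + max(1, 1) = 2
depth(f2(0, 1)) = 1 + max(0, 0) = 1
depth(f2(1, f2(0, 1))) = 1 + max(0, 1) = 2
depth(f2(f2(f2(0, 3), f2(1, 3)), f2(1, f2(0, 1)))) = 1 + max(2, 2) = 3
depth(f2(3, 0)) = 1 + max(0, 0) = 1
depth(f2(f2(f2(f2(0, 3), f2(1, 3)), f2(1, f2(0, 1))), f2(3, 0))) = 1 + max(3, 1) = 4
depth(f2(1, 0)) = 1 + max(0, 0) = 1
depth(f2(f2(f2(f2(f2(0, 3), f2(1, 3)), f2(1, f2(0, 1))), f2(3, 0)), f2(1, 0))) = 1 + max(4, 1) = 5
depth(f2(f2(f2(f2(f2(f2(0, 3), f2(1, 3)), f2(1, f2(0, 1))), f2(3, 0)), f2(1, 0)), 1)) = 1 + max(5, 0) = 6
depth(f2(f2(1, 0), 3)) = 1 + max(1, 0) = 2
depth(f2(f2(f2(1, 0), 3), f2(0, 1))) = 1 + max(2, 1) = 3
depth(f2(3, 3)) = 1 + max(0, 0) = 1
depth(f2(f2(1, 0), f2(3, 3))) = 1 + max(1, 1) = 2
depth(f2(f2(1, 0), f2(f2(1, 0), f2(3, 3)))) = 1 + max(1, 2) = 3
depth(f2(f2(f2(f2(1, 0), 3), f2(0, 1)), f2(f2(1, 0), f2(f2(1, 0), f2(3, 3))))) = 1 + max(3, 3) = 4
depth(f2(3, f2(f2(f2(f2(1, 0), 3), f2(0, 1)), f2(f2(1, 0), f2(f2(1, 0), f2(3, 3)))))) = 1 + max(0, 4) = 5
depth(f2(f2(f2(f2(f2(f2(f2(0, 3), f2(1, 3)), f2(1, f2(0, 1))), f2(3, 0)), f2(1, 0)), 1), f2(3, f2(f2(f2(f2(1, 0), 3), f2(0, 1)), f2(f2(1, 0), f2(f2(1, 0), f2(3, 3))))))) = 1 + max(6, 5) = 7

7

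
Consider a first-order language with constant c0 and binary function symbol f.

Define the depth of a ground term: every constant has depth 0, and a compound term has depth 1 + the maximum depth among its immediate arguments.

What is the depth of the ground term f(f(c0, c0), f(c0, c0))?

depth(f(c0, c0)) = 1 + max(0, 0) = 1
depth(f(f(c0, c0), f(c0, c0))) = 1 + max(1, 1) = 2

2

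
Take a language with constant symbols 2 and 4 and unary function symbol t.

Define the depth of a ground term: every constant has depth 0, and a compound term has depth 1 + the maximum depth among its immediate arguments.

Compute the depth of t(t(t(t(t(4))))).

5

depth(t(4)) = 1 + depth(4) = 1 + 0 = 1
depth(t(t(4))) = 1 + depth(t(4)) = 1 + 1 = 2
depth(t(t(t(4)))) = 1 + depth(t(t(4))) = 1 + 2 = 3
depth(t(t(t(t(4))))) = 1 + depth(t(t(t(4)))) = 1 + 3 = 4
depth(t(t(t(t(t(4)))))) = 1 + depth(t(t(t(t(4))))) = 1 + 4 = 5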